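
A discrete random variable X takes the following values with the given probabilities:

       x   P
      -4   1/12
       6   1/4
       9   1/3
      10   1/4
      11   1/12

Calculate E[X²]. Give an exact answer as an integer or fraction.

E[X²] = (1/12)·16 + (1/4)·36 + (1/3)·81 + (1/4)·100 + (1/12)·121
     = 869/12

869/12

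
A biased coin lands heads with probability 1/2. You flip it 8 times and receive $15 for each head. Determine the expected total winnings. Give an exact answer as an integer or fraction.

$60

E[#heads] = 8·1/2 = 4 (linearity over flips).
E[winnings] = 15·4 = 60.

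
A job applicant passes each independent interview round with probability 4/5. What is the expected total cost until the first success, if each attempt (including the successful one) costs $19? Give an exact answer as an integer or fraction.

E[#attempts] = 1/p = 5/4; E[cost] = 19·5/4 = 95/4.

95/4 dollars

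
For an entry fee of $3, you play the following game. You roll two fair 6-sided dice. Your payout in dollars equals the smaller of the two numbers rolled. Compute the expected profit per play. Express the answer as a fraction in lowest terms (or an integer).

-17/36 dollars

Distribution of the smaller of the two numbers rolled: 1 w.p. 11/36, 2 w.p. 1/4, 3 w.p. 7/36, 4 w.p. 5/36, 5 w.p. 1/12, 6 w.p. 1/36
E[payout] = (11/36)·1 + (1/4)·2 + (7/36)·3 + (5/36)·4 + (1/12)·5 + (1/36)·6 = 91/36
Expected profit = 91/36 − 3 = -17/36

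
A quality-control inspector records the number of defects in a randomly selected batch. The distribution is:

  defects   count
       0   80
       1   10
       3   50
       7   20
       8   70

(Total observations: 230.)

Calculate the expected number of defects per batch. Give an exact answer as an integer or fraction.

86/23

Total = 230, so P(defects=0) = 80/230, etc.
E[X] = (8/23)·0 + (1/23)·1 + (5/23)·3 + (2/23)·7 + (7/23)·8
     = 86/23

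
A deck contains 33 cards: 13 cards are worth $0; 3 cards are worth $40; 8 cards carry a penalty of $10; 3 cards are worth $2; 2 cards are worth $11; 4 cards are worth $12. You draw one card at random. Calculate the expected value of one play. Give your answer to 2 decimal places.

$3.52

E[payout] = (13/33)·0 + (3/33)·40 + (8/33)·(-10) + (3/33)·2 + (2/33)·11 + (4/33)·12 = 116/33
≈ $3.52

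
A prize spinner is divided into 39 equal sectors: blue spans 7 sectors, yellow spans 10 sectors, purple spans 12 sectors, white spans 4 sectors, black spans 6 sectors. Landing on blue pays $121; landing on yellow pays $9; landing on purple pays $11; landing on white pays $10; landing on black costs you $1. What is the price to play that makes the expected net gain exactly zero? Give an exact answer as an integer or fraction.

E[payout] = (7/39)·121 + (10/39)·9 + (12/39)·11 + (4/39)·10 + (6/39)·(-1) = 1103/39
Fair fee = E[payout] = 1103/39

1103/39 dollars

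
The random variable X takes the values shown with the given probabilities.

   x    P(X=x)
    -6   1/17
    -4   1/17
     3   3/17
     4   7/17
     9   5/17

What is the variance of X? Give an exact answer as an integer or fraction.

E[X] = (1/17)·(-6) + (1/17)·(-4) + (3/17)·3 + (7/17)·4 + (5/17)·9 = 72/17
E[X²] = (1/17)·36 + (1/17)·16 + (3/17)·9 + (7/17)·16 + (5/17)·81 = 596/17
Var(X) = 596/17 − (72/17)² = 4948/289

4948/289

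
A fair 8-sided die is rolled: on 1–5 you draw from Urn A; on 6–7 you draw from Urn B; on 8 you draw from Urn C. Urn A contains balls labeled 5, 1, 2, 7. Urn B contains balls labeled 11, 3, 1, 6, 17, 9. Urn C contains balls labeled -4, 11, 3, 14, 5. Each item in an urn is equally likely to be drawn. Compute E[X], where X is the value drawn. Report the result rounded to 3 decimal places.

5.027

E[X | Urn A] = (5 + 1 + 2 + 7)/4 = 15/4
E[X | Urn B] = (11 + 3 + 1 + 6 + 17 + 9)/6 = 47/6
E[X | Urn C] = (-4 + 11 + 3 + 14 + 5)/5 = 29/5
E[X] = (5/8)·15/4 + (1/4)·47/6 + (1/8)·29/5 = 2413/480 ≈ 5.027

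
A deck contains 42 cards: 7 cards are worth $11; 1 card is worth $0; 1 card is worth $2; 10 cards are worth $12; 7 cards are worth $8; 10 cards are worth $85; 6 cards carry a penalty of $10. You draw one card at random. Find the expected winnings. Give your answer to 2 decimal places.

E[payout] = (7/42)·11 + (1/42)·0 + (1/42)·2 + (10/42)·12 + (7/42)·8 + (10/42)·85 + (6/42)·(-10) = 1045/42
≈ $24.88

$24.88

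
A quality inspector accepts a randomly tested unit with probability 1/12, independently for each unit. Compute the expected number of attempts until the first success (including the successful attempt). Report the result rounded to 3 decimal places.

For a geometric distribution, E[trials] = 1/p = 1/(1/12) = 12.
≈ 12.000

12.000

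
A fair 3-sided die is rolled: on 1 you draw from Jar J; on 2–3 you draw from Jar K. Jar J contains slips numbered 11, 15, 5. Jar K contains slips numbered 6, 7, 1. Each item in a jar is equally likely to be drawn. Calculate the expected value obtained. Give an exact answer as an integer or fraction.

59/9

E[X | Jar J] = (11 + 15 + 5)/3 = 31/3
E[X | Jar K] = (6 + 7 + 1)/3 = 14/3
E[X] = (1/3)·31/3 + (2/3)·14/3 = 59/9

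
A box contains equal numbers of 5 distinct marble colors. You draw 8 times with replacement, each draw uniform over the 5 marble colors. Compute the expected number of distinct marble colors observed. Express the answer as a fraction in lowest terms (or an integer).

325089/78125

Let Xⱼ=1 if type j appears at least once. P(Xⱼ=1) = 1 − ((5−1)/5)^8 = 325089/390625.
E[#distinct] = 5·325089/390625 = 325089/78125.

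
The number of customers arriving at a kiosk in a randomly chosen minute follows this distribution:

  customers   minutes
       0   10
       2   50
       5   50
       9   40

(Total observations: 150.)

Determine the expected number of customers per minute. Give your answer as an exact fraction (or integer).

Total = 150, so P(customers=0) = 10/150, etc.
E[X] = (1/15)·0 + (1/3)·2 + (1/3)·5 + (4/15)·9
     = 71/15

71/15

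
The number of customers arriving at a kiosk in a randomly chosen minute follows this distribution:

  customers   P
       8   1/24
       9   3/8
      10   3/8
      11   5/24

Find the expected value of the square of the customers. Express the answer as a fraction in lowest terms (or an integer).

383/4

E[X²] = (1/24)·64 + (3/8)·81 + (3/8)·100 + (5/24)·121
     = 383/4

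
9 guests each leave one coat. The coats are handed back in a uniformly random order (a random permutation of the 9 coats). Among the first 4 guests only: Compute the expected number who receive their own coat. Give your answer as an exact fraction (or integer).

Let Xᵢ = 1 if person i gets their own coat. For each i, P(Xᵢ=1) = 1/9.
By linearity of expectation, E[X₁+…+X_4] = 4·(1/9) = 4/9.

4/9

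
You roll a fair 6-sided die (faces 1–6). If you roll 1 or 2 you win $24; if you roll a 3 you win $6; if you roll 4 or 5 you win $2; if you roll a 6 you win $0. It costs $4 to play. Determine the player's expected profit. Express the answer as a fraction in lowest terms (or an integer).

E[payout] = (1/6)·0 + (1/3)·2 + (1/6)·6 + (1/3)·24 = 29/3
Expected profit = 29/3 − 4 = 17/3

17/3 dollars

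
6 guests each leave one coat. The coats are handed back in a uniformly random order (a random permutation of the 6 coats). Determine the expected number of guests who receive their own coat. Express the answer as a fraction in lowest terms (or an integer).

1

Let Xᵢ = 1 if person i gets their own coat. For each i, P(Xᵢ=1) = 1/6.
By linearity of expectation, E[X₁+…+X_6] = 6·(1/6) = 1.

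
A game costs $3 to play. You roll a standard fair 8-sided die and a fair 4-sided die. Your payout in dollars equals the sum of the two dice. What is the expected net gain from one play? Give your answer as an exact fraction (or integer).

Distribution of the sum of the two dice: 2 w.p. 1/32, 3 w.p. 1/16, 4 w.p. 3/32, 5 w.p. 1/8, 6 w.p. 1/8, 7 w.p. 1/8, …
E[payout] = (1/32)·2 + (1/16)·3 + (3/32)·4 + (1/8)·5 + (1/8)·6 + (1/8)·7 + (1/8)·8 + (1/8)·9 + (3/32)·10 + (1/16)·11 + (1/32)·12 = 7
Expected profit = 7 − 3 = 4

$4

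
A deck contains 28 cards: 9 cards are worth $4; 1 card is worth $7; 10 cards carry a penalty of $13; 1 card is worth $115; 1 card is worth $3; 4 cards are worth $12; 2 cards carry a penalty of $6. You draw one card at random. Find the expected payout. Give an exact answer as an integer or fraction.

67/28 dollars

E[payout] = (9/28)·4 + (1/28)·7 + (10/28)·(-13) + (1/28)·115 + (1/28)·3 + (4/28)·12 + (2/28)·(-6) = 67/28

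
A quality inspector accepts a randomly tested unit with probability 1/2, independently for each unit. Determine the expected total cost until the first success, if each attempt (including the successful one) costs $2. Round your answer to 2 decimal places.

E[#attempts] = 1/p = 2; E[cost] = 2·2 = 4.
≈ 4.00

$4.00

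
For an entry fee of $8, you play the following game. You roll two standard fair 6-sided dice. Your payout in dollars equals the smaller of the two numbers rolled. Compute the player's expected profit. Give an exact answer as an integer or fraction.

-197/36 dollars

Distribution of the smaller of the two numbers rolled: 1 w.p. 11/36, 2 w.p. 1/4, 3 w.p. 7/36, 4 w.p. 5/36, 5 w.p. 1/12, 6 w.p. 1/36
E[payout] = (11/36)·1 + (1/4)·2 + (7/36)·3 + (5/36)·4 + (1/12)·5 + (1/36)·6 = 91/36
Expected profit = 91/36 − 8 = -197/36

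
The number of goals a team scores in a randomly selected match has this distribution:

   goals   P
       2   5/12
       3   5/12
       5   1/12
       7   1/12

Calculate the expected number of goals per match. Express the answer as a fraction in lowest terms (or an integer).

37/12

E[X] = (5/12)·2 + (5/12)·3 + (1/12)·5 + (1/12)·7
     = 37/12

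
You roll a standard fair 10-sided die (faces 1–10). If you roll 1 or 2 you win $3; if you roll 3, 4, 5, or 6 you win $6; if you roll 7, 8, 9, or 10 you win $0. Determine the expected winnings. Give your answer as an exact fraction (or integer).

$3

E[payout] = (2/5)·0 + (1/5)·3 + (2/5)·6 = 3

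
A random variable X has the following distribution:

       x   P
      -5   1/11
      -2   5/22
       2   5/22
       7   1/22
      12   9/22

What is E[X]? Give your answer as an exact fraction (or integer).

105/22

E[X] = (1/11)·(-5) + (5/22)·(-2) + (5/22)·2 + (1/22)·7 + (9/22)·12
     = 105/22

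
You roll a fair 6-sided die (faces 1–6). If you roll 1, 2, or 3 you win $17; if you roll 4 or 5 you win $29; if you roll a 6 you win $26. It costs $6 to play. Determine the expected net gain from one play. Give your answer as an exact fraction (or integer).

E[payout] = (1/2)·17 + (1/6)·26 + (1/3)·29 = 45/2
Expected profit = 45/2 − 6 = 33/2

33/2 dollars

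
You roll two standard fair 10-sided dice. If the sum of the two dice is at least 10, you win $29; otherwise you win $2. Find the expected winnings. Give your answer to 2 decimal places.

E[payout] = (9/25)·2 + (16/25)·29 = 482/25
≈ $19.28

$19.28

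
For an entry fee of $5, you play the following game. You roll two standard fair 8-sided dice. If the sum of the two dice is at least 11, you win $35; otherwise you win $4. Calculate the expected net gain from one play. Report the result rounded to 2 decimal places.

E[payout] = (43/64)·4 + (21/64)·35 = 907/64
Expected profit = 907/64 − 5 = 587/64 ≈ $9.17

$9.17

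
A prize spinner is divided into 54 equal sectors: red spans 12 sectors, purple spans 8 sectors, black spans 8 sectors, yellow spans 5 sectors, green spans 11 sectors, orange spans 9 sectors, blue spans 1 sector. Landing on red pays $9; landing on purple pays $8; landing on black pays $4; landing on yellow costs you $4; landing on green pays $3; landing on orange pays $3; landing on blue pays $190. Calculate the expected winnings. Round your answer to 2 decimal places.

E[payout] = (12/54)·9 + (8/54)·8 + (8/54)·4 + (5/54)·(-4) + (11/54)·3 + (9/54)·3 + (1/54)·190 = 217/27
≈ $8.04

$8.04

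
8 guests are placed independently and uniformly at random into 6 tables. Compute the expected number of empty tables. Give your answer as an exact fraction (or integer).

390625/279936

Let Xⱼ=1 if table j is empty. P(Xⱼ=1) = ((6-1)/6)^8 = 390625/1679616.
By linearity, E[#empty] = 6·390625/1679616 = 390625/279936.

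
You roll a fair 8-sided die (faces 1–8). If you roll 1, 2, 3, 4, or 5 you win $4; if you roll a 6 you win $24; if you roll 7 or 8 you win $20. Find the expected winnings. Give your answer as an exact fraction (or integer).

E[payout] = (5/8)·4 + (1/4)·20 + (1/8)·24 = 21/2

21/2 dollars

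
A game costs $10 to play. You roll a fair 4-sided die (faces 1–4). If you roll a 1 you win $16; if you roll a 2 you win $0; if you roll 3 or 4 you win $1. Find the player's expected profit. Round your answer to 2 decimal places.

E[payout] = (1/4)·0 + (1/2)·1 + (1/4)·16 = 9/2
Expected profit = 9/2 − 10 = -11/2 ≈ -$5.50

-$5.50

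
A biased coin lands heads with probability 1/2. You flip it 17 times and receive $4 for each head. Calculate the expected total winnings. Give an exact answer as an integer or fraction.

E[#heads] = 17·1/2 = 17/2 (linearity over flips).
E[winnings] = 4·17/2 = 34.

$34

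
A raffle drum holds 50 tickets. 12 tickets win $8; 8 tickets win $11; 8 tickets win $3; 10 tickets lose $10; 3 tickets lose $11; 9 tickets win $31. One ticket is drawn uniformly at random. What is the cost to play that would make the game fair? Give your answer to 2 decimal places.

E[payout] = (12/50)·8 + (8/50)·11 + (8/50)·3 + (10/50)·(-10) + (3/50)·(-11) + (9/50)·31 = 177/25
Fair fee = E[payout] = 177/25 ≈ $7.08

$7.08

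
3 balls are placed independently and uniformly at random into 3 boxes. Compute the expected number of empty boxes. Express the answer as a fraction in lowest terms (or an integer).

Let Xⱼ=1 if box j is empty. P(Xⱼ=1) = ((3-1)/3)^3 = 8/27.
By linearity, E[#empty] = 3·8/27 = 8/9.

8/9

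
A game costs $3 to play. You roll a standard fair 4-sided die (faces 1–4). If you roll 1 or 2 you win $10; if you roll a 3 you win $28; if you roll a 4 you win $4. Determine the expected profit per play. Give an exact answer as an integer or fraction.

$10

E[payout] = (1/4)·4 + (1/2)·10 + (1/4)·28 = 13
Expected profit = 13 − 3 = 10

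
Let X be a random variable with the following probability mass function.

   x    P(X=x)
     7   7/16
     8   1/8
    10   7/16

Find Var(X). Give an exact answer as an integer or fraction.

511/256

E[X] = (7/16)·7 + (1/8)·8 + (7/16)·10 = 135/16
E[X²] = (7/16)·49 + (1/8)·64 + (7/16)·100 = 1171/16
Var(X) = 1171/16 − (135/16)² = 511/256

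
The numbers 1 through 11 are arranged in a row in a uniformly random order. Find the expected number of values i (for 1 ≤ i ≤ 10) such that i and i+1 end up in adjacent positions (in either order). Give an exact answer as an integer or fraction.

For each i ∈ {1,…,10}, let Xᵢ = 1 if i and i+1 are adjacent. P(Xᵢ=1) = 2·(11−1)!/11! = 2/11.
By linearity, E[ΣXᵢ] = (10)·(2/11) = 20/11.

20/11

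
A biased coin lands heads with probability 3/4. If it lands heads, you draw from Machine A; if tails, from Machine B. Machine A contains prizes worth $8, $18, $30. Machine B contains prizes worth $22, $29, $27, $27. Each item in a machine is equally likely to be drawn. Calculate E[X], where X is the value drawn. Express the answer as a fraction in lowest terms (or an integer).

329/16 dollars

E[X | Machine A] = (8 + 18 + 30)/3 = 56/3
E[X | Machine B] = (22 + 29 + 27 + 27)/4 = 105/4
E[X] = (3/4)·56/3 + (1/4)·105/4 = 329/16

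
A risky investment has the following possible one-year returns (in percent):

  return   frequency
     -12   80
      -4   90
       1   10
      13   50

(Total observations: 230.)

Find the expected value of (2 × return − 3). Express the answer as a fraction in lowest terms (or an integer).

Total = 230, so P(return=-12) = 80/230, etc.
E[2x-3] = (8/23)·(-27) + (9/23)·(-11) + (1/23)·(-1) + (5/23)·23
     = -201/23

-201/23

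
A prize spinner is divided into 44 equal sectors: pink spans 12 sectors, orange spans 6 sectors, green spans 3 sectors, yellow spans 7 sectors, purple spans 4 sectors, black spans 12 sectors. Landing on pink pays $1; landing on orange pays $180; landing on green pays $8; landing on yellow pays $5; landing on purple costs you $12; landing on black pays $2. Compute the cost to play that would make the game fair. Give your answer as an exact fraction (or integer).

E[payout] = (12/44)·1 + (6/44)·180 + (3/44)·8 + (7/44)·5 + (4/44)·(-12) + (12/44)·2 = 1127/44
Fair fee = E[payout] = 1127/44

1127/44 dollars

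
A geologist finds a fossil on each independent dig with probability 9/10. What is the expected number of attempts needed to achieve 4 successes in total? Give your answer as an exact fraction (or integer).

By linearity (sum of 4 independent geometric waits), E[trials] = 4/p = 4/(9/10) = 40/9.

40/9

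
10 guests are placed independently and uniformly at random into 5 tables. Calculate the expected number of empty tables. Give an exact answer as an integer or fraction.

Let Xⱼ=1 if table j is empty. P(Xⱼ=1) = ((5-1)/5)^10 = 1048576/9765625.
By linearity, E[#empty] = 5·1048576/9765625 = 1048576/1953125.

1048576/1953125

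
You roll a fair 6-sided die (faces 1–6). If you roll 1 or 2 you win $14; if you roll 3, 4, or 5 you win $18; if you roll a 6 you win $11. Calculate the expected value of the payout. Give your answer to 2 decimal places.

$15.50

E[payout] = (1/6)·11 + (1/3)·14 + (1/2)·18 = 31/2
≈ $15.50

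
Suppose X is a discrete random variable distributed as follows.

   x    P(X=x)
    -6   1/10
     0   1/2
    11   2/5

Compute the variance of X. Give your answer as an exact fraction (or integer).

939/25

E[X] = (1/10)·(-6) + (1/2)·0 + (2/5)·11 = 19/5
E[X²] = (1/10)·36 + (1/2)·0 + (2/5)·121 = 52
Var(X) = 52 − (19/5)² = 939/25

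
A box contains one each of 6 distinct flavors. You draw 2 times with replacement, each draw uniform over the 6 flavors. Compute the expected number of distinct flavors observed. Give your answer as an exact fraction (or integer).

Let Xⱼ=1 if type j appears at least once. P(Xⱼ=1) = 1 − ((6−1)/6)^2 = 11/36.
E[#distinct] = 6·11/36 = 11/6.

11/6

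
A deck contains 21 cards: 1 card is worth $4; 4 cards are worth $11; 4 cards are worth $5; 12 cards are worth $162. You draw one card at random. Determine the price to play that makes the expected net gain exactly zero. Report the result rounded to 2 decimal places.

E[payout] = (1/21)·4 + (4/21)·11 + (4/21)·5 + (12/21)·162 = 2012/21
Fair fee = E[payout] = 2012/21 ≈ $95.81

$95.81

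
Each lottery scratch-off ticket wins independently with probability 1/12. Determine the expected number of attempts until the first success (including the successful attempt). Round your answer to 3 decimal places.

For a geometric distribution, E[trials] = 1/p = 1/(1/12) = 12.
≈ 12.000

12.000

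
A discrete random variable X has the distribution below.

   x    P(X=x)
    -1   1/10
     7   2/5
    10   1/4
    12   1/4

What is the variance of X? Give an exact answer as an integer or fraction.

673/50

E[X] = (1/10)·(-1) + (2/5)·7 + (1/4)·10 + (1/4)·12 = 41/5
E[X²] = (1/10)·1 + (2/5)·49 + (1/4)·100 + (1/4)·144 = 807/10
Var(X) = 807/10 − (41/5)² = 673/50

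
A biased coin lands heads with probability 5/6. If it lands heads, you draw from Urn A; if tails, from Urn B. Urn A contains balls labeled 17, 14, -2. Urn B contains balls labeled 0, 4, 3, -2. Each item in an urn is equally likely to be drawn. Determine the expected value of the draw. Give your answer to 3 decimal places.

8.264

E[X | Urn A] = (17 + 14 − 2)/3 = 29/3
E[X | Urn B] = (0 + 4 + 3 − 2)/4 = 5/4
E[X] = (5/6)·29/3 + (1/6)·5/4 = 595/72 ≈ 8.264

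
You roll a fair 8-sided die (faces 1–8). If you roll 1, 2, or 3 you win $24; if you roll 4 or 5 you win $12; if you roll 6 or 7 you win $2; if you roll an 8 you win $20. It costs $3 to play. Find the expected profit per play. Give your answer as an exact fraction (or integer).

$12

E[payout] = (1/4)·2 + (1/4)·12 + (1/8)·20 + (3/8)·24 = 15
Expected profit = 15 − 3 = 12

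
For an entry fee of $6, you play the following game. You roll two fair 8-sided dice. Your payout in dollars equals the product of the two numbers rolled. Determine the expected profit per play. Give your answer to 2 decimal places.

Distribution of the product of the two numbers rolled: 1 w.p. 1/64, 2 w.p. 1/32, 3 w.p. 1/32, 4 w.p. 3/64, 5 w.p. 1/32, 6 w.p. 1/16, …
E[payout] = (1/64)·1 + (1/32)·2 + (1/32)·3 + (3/64)·4 + (1/32)·5 + (1/16)·6 + (1/32)·7 + (1/16)·8 + (1/64)·9 + (1/32)·10 + (1/16)·12 + (1/32)·14 + (1/32)·15 + (3/64)·16 + (1/32)·18 + (1/32)·20 + (1/32)·21 + (1/16)·24 + (1/64)·25 + (1/32)·28 + (1/32)·30 + (1/32)·32 + (1/32)·35 + (1/64)·36 + (1/32)·40 + (1/32)·42 + (1/32)·48 + (1/64)·49 + (1/32)·56 + (1/64)·64 = 81/4
Expected profit = 81/4 − 6 = 57/4 ≈ $14.25

$14.25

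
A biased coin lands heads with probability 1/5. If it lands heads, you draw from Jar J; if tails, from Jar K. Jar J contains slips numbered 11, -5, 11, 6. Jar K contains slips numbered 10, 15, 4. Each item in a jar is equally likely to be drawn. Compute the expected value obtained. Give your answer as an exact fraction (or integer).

E[X | Jar J] = (11 − 5 + 11 + 6)/4 = 23/4
E[X | Jar K] = (10 + 15 + 4)/3 = 29/3
E[X] = (1/5)·23/4 + (4/5)·29/3 = 533/60

533/60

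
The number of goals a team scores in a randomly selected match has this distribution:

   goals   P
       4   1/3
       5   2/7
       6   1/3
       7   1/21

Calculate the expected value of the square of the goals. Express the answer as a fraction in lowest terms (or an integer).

563/21

E[X²] = (1/3)·16 + (2/7)·25 + (1/3)·36 + (1/21)·49
     = 563/21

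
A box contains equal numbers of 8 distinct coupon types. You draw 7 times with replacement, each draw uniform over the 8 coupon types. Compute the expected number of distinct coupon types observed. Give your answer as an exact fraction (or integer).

1273609/262144

Let Xⱼ=1 if type j appears at least once. P(Xⱼ=1) = 1 − ((8−1)/8)^7 = 1273609/2097152.
E[#distinct] = 8·1273609/2097152 = 1273609/262144.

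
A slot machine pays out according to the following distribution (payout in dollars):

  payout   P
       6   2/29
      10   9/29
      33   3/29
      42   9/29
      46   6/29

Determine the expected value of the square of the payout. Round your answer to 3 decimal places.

E[X²] = (2/29)·36 + (9/29)·100 + (3/29)·1089 + (9/29)·1764 + (6/29)·2116
     = 32811/29 ≈ 1131.414

1131.414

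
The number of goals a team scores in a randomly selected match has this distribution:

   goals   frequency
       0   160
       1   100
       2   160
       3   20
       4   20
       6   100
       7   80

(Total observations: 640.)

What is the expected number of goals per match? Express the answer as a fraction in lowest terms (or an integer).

43/16

Total = 640, so P(goals=0) = 160/640, etc.
E[X] = (1/4)·0 + (5/32)·1 + (1/4)·2 + (1/32)·3 + (1/32)·4 + (5/32)·6 + (1/8)·7
     = 43/16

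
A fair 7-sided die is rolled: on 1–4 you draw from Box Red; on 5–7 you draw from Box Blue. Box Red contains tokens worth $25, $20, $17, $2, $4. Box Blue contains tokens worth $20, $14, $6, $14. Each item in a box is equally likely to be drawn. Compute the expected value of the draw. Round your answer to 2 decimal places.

E[X | Box Red] = (25 + 20 + 17 + 2 + 4)/5 = 68/5
E[X | Box Blue] = (20 + 14 + 6 + 14)/4 = 27/2
E[X] = (4/7)·68/5 + (3/7)·27/2 = 949/70 ≈ 13.56

$13.56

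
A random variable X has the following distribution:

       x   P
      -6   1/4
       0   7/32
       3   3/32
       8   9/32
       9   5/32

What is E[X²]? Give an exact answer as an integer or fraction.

E[X²] = (1/4)·36 + (7/32)·0 + (3/32)·9 + (9/32)·64 + (5/32)·81
     = 81/2

81/2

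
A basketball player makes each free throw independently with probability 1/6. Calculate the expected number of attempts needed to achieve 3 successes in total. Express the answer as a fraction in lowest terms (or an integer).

18

By linearity (sum of 3 independent geometric waits), E[trials] = 3/p = 3/(1/6) = 18.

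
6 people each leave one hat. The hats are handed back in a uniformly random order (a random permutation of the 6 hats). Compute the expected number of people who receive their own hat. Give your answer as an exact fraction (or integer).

1

Let Xᵢ = 1 if person i gets their own hat. For each i, P(Xᵢ=1) = 1/6.
By linearity of expectation, E[X₁+…+X_6] = 6·(1/6) = 1.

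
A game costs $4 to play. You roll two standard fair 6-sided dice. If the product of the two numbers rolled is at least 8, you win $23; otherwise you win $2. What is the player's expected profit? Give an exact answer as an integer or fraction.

65/6 dollars

E[payout] = (7/18)·2 + (11/18)·23 = 89/6
Expected profit = 89/6 − 4 = 65/6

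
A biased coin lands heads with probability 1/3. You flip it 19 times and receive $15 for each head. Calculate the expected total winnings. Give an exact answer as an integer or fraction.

E[#heads] = 19·1/3 = 19/3 (linearity over flips).
E[winnings] = 15·19/3 = 95.

$95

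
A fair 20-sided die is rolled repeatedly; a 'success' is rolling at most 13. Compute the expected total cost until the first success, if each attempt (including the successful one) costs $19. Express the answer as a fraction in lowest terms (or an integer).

380/13 dollars

E[#attempts] = 1/p = 20/13; E[cost] = 19·20/13 = 380/13.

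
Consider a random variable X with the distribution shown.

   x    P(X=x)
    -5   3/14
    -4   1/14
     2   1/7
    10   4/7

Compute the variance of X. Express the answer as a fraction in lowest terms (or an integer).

8361/196

E[X] = (3/14)·(-5) + (1/14)·(-4) + (1/7)·2 + (4/7)·10 = 65/14
E[X²] = (3/14)·25 + (1/14)·16 + (1/7)·4 + (4/7)·100 = 899/14
Var(X) = 899/14 − (65/14)² = 8361/196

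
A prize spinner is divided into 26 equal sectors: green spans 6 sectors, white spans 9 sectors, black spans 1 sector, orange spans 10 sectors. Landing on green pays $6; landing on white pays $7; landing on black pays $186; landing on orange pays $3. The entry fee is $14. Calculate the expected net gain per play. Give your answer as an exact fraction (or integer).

-49/26 dollars

E[payout] = (6/26)·6 + (9/26)·7 + (1/26)·186 + (10/26)·3 = 315/26
Expected profit = 315/26 − 14 = -49/26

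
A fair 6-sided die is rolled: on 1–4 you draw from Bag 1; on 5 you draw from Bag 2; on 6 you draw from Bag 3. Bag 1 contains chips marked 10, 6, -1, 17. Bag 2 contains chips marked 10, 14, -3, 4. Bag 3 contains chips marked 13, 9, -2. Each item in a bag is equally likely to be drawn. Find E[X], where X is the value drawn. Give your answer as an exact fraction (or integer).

E[X | Bag 1] = (10 + 6 − 1 + 17)/4 = 8
E[X | Bag 2] = (10 + 14 − 3 + 4)/4 = 25/4
E[X | Bag 3] = (13 + 9 − 2)/3 = 20/3
E[X] = (2/3)·8 + (1/6)·25/4 + (1/6)·20/3 = 539/72

539/72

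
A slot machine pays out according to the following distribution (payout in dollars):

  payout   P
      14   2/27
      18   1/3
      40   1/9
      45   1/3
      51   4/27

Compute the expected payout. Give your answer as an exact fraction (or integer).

919/27 dollars

E[X] = (2/27)·14 + (1/3)·18 + (1/9)·40 + (1/3)·45 + (4/27)·51
     = 919/27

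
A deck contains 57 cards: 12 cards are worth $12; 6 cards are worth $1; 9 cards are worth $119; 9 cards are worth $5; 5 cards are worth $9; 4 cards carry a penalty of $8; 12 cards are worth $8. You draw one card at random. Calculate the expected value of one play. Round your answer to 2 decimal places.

E[payout] = (12/57)·12 + (6/57)·1 + (9/57)·119 + (9/57)·5 + (5/57)·9 + (4/57)·(-8) + (12/57)·8 = 1375/57
≈ $24.12

$24.12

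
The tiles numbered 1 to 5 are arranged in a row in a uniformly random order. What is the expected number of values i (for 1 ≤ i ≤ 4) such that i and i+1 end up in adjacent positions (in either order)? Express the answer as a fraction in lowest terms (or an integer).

For each i ∈ {1,…,4}, let Xᵢ = 1 if i and i+1 are adjacent. P(Xᵢ=1) = 2·(5−1)!/5! = 2/5.
By linearity, E[ΣXᵢ] = (4)·(2/5) = 8/5.

8/5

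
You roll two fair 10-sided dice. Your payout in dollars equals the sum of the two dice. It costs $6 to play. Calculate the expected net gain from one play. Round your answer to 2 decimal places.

$5.00

Distribution of the sum of the two dice: 2 w.p. 1/100, 3 w.p. 1/50, 4 w.p. 3/100, 5 w.p. 1/25, 6 w.p. 1/20, 7 w.p. 3/50, …
E[payout] = (1/100)·2 + (1/50)·3 + (3/100)·4 + (1/25)·5 + (1/20)·6 + (3/50)·7 + (7/100)·8 + (2/25)·9 + (9/100)·10 + (1/10)·11 + (9/100)·12 + (2/25)·13 + (7/100)·14 + (3/50)·15 + (1/20)·16 + (1/25)·17 + (3/100)·18 + (1/50)·19 + (1/100)·20 = 11
Expected profit = 11 − 6 = 5 ≈ $5.00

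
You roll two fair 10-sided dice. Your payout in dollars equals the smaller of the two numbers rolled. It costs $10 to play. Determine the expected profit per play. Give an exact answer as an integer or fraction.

Distribution of the smaller of the two numbers rolled: 1 w.p. 19/100, 2 w.p. 17/100, 3 w.p. 3/20, 4 w.p. 13/100, 5 w.p. 11/100, 6 w.p. 9/100, …
E[payout] = (19/100)·1 + (17/100)·2 + (3/20)·3 + (13/100)·4 + (11/100)·5 + (9/100)·6 + (7/100)·7 + (1/20)·8 + (3/100)·9 + (1/100)·10 = 77/20
Expected profit = 77/20 − 10 = -123/20

-123/20 dollars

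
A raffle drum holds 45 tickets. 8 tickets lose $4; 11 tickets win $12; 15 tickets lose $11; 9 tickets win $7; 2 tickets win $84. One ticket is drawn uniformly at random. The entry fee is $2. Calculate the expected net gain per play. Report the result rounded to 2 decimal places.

$1.69

E[payout] = (8/45)·(-4) + (11/45)·12 + (15/45)·(-11) + (9/45)·7 + (2/45)·84 = 166/45
Expected profit = 166/45 − 2 = 76/45 ≈ $1.69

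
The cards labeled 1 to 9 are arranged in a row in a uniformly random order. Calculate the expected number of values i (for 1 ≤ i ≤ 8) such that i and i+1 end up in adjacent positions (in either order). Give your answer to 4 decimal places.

For each i ∈ {1,…,8}, let Xᵢ = 1 if i and i+1 are adjacent. P(Xᵢ=1) = 2·(9−1)!/9! = 2/9.
By linearity, E[ΣXᵢ] = (8)·(2/9) = 16/9.
≈ 1.7778

1.7778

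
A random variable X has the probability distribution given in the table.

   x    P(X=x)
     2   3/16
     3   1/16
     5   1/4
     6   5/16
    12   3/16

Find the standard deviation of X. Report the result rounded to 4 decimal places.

E[X] = 95/16, E[X²] = 733/16
Var(X) = E[X²] − (E[X])² = 733/16 − 9025/256 = 2703/256
SD(X) = √(2703/256) ≈ 3.2494

3.2494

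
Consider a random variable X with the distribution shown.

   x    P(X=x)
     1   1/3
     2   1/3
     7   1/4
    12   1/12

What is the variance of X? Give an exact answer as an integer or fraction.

E[X] = (1/3)·1 + (1/3)·2 + (1/4)·7 + (1/12)·12 = 15/4
E[X²] = (1/3)·1 + (1/3)·4 + (1/4)·49 + (1/12)·144 = 311/12
Var(X) = 311/12 − (15/4)² = 569/48

569/48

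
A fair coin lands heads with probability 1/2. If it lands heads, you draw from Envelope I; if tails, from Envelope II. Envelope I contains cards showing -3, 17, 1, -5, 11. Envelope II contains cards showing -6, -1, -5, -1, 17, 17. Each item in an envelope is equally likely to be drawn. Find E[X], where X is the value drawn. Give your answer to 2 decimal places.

E[X | Envelope I] = (-3 + 17 + 1 − 5 + 11)/5 = 21/5
E[X | Envelope II] = (-6 − 1 − 5 − 1 + 17 + 17)/6 = 7/2
E[X] = (1/2)·21/5 + (1/2)·7/2 = 77/20 ≈ 3.85

3.85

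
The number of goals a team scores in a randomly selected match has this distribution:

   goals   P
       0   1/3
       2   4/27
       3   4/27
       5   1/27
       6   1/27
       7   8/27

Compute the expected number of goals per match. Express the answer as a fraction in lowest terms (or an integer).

29/9

E[X] = (1/3)·0 + (4/27)·2 + (4/27)·3 + (1/27)·5 + (1/27)·6 + (8/27)·7
     = 29/9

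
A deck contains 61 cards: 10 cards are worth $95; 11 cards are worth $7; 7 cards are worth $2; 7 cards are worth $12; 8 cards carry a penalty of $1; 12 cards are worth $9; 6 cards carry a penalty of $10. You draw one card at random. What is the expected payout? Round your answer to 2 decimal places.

E[payout] = (10/61)·95 + (11/61)·7 + (7/61)·2 + (7/61)·12 + (8/61)·(-1) + (12/61)·9 + (6/61)·(-10) = 1165/61
≈ $19.10

$19.10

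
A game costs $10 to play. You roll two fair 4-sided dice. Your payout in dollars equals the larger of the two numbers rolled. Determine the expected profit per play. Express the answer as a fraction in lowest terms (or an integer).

Distribution of the larger of the two numbers rolled: 1 w.p. 1/16, 2 w.p. 3/16, 3 w.p. 5/16, 4 w.p. 7/16
E[payout] = (1/16)·1 + (3/16)·2 + (5/16)·3 + (7/16)·4 = 25/8
Expected profit = 25/8 − 10 = -55/8

-55/8 dollars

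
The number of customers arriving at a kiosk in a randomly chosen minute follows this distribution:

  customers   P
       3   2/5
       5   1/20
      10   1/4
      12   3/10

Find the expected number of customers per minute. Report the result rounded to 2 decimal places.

7.55

E[X] = (2/5)·3 + (1/20)·5 + (1/4)·10 + (3/10)·12
     = 151/20 ≈ 7.55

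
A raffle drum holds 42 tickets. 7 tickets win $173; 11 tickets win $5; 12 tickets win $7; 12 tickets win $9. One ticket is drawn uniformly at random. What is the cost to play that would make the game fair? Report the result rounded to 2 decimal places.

E[payout] = (7/42)·173 + (11/42)·5 + (12/42)·7 + (12/42)·9 = 243/7
Fair fee = E[payout] = 243/7 ≈ $34.71

$34.71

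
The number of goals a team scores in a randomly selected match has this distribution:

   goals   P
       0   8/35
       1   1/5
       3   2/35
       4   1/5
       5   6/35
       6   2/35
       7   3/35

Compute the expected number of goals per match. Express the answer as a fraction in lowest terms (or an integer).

104/35

E[X] = (8/35)·0 + (1/5)·1 + (2/35)·3 + (1/5)·4 + (6/35)·5 + (2/35)·6 + (3/35)·7
     = 104/35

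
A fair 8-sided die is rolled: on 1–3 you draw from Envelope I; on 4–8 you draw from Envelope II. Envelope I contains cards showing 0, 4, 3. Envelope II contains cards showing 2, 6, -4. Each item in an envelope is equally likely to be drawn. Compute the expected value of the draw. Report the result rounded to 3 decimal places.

1.708

E[X | Envelope I] = (0 + 4 + 3)/3 = 7/3
E[X | Envelope II] = (2 + 6 − 4)/3 = 4/3
E[X] = (3/8)·7/3 + (5/8)·4/3 = 41/24 ≈ 1.708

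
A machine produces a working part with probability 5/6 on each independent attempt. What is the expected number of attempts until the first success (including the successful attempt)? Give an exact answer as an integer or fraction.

For a geometric distribution, E[trials] = 1/p = 1/(5/6) = 6/5.

6/5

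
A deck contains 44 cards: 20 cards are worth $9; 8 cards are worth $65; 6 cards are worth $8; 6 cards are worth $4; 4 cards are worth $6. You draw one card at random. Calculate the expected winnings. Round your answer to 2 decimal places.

$18.09

E[payout] = (20/44)·9 + (8/44)·65 + (6/44)·8 + (6/44)·4 + (4/44)·6 = 199/11
≈ $18.09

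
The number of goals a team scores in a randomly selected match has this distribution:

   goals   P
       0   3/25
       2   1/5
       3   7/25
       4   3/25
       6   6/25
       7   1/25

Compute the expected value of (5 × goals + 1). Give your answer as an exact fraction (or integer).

E[5x+1] = (3/25)·1 + (1/5)·11 + (7/25)·16 + (3/25)·21 + (6/25)·31 + (1/25)·36
     = 91/5

91/5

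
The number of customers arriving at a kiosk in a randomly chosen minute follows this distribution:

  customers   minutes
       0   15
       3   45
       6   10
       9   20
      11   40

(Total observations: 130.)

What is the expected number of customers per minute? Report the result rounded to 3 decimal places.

6.269

Total = 130, so P(customers=0) = 15/130, etc.
E[X] = (3/26)·0 + (9/26)·3 + (1/13)·6 + (2/13)·9 + (4/13)·11
     = 163/26 ≈ 6.269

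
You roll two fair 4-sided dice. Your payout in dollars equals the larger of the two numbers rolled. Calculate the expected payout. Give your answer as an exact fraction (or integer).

25/8 dollars

Distribution of the larger of the two numbers rolled: 1 w.p. 1/16, 2 w.p. 3/16, 3 w.p. 5/16, 4 w.p. 7/16
E[payout] = (1/16)·1 + (3/16)·2 + (5/16)·3 + (7/16)·4 = 25/8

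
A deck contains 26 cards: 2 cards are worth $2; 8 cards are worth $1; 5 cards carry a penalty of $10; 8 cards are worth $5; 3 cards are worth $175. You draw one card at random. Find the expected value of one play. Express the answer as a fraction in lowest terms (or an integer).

E[payout] = (2/26)·2 + (8/26)·1 + (5/26)·(-10) + (8/26)·5 + (3/26)·175 = 527/26

527/26 dollars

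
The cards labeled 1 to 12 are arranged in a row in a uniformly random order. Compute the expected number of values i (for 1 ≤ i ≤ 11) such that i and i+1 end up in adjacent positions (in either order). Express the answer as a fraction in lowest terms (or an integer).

For each i ∈ {1,…,11}, let Xᵢ = 1 if i and i+1 are adjacent. P(Xᵢ=1) = 2·(12−1)!/12! = 2/12.
By linearity, E[ΣXᵢ] = (11)·(2/12) = 11/6.

11/6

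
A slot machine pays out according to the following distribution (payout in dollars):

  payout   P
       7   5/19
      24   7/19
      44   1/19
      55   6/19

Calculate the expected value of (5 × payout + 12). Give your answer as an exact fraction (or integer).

3113/19

E[5x+12] = (5/19)·47 + (7/19)·132 + (1/19)·232 + (6/19)·287
     = 3113/19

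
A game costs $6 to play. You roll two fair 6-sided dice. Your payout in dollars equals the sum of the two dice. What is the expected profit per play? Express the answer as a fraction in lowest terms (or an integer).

Distribution of the sum of the two dice: 2 w.p. 1/36, 3 w.p. 1/18, 4 w.p. 1/12, 5 w.p. 1/9, 6 w.p. 5/36, 7 w.p. 1/6, …
E[payout] = (1/36)·2 + (1/18)·3 + (1/12)·4 + (1/9)·5 + (5/36)·6 + (1/6)·7 + (5/36)·8 + (1/9)·9 + (1/12)·10 + (1/18)·11 + (1/36)·12 = 7
Expected profit = 7 − 6 = 1

$1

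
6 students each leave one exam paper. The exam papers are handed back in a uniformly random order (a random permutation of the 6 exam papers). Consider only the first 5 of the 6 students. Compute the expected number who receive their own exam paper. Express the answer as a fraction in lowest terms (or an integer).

Let Xᵢ = 1 if person i gets their own exam paper. For each i, P(Xᵢ=1) = 1/6.
By linearity of expectation, E[X₁+…+X_5] = 5·(1/6) = 5/6.

5/6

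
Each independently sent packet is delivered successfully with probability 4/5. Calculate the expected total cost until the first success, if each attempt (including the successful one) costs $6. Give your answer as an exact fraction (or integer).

E[#attempts] = 1/p = 5/4; E[cost] = 6·5/4 = 15/2.

15/2 dollars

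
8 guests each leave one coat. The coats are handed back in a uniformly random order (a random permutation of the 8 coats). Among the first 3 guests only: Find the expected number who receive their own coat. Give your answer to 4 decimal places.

0.3750

Let Xᵢ = 1 if person i gets their own coat. For each i, P(Xᵢ=1) = 1/8.
By linearity of expectation, E[X₁+…+X_3] = 3·(1/8) = 3/8.
≈ 0.3750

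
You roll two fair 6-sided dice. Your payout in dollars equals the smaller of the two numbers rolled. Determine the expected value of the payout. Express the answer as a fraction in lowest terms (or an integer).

91/36 dollars

Distribution of the smaller of the two numbers rolled: 1 w.p. 11/36, 2 w.p. 1/4, 3 w.p. 7/36, 4 w.p. 5/36, 5 w.p. 1/12, 6 w.p. 1/36
E[payout] = (11/36)·1 + (1/4)·2 + (7/36)·3 + (5/36)·4 + (1/12)·5 + (1/36)·6 = 91/36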